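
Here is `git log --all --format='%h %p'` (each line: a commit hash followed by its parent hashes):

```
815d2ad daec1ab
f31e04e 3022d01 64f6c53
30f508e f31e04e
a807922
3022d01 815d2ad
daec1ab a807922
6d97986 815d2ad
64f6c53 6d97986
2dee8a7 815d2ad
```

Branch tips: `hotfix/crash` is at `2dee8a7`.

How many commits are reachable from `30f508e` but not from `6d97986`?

4

Reachable from 30f508e: {3022d01, 30f508e, 64f6c53, 6d97986, 815d2ad, a807922, daec1ab, f31e04e}.
Reachable from 6d97986: {6d97986, 815d2ad, a807922, daec1ab}.
In 30f508e's history but not 6d97986's: {3022d01, 30f508e, 64f6c53, f31e04e} — 4 commits.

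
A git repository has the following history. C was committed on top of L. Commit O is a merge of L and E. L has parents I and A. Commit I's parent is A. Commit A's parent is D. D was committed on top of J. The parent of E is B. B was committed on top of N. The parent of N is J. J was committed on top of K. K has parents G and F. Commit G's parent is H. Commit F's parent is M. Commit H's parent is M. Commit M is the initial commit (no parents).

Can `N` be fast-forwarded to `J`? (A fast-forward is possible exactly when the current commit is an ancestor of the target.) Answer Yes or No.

No

A fast-forward from N to J is possible iff N is an ancestor of J.
Ancestors of J: {F, G, H, J, K, M}.
N is not among them, so fast-forward is not possible.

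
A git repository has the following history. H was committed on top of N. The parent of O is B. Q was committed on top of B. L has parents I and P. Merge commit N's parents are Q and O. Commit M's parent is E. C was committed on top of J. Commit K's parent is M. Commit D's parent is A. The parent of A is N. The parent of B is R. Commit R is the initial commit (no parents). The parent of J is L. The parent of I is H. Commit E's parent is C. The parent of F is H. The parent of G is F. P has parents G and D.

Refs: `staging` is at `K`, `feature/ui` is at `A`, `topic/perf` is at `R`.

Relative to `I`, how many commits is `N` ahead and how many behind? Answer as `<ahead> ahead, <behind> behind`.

0 ahead, 2 behind

Reachable from N: {B, N, O, Q, R}.
Reachable from I: {B, H, I, N, O, Q, R}.
Only in N's history (ahead): {} — 0.
Only in I's history (behind): {H, I} — 2.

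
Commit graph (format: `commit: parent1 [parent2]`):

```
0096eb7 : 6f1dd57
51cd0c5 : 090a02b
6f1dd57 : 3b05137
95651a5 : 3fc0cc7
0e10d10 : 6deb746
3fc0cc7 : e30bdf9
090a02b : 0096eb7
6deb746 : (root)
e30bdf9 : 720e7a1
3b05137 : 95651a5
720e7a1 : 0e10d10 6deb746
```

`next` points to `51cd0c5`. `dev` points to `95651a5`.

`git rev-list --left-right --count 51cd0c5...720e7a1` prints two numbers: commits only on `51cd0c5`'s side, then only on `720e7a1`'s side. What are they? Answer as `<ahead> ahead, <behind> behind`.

Reachable from 51cd0c5: {0096eb7, 090a02b, 0e10d10, 3b05137, 3fc0cc7, 51cd0c5, 6deb746, 6f1dd57, 720e7a1, 95651a5, e30bdf9}.
Reachable from 720e7a1: {0e10d10, 6deb746, 720e7a1}.
Only in 51cd0c5's history (ahead): {0096eb7, 090a02b, 3b05137, 3fc0cc7, 51cd0c5, 6f1dd57, 95651a5, e30bdf9} — 8.
Only in 720e7a1's history (behind): {} — 0.

8 ahead, 0 behind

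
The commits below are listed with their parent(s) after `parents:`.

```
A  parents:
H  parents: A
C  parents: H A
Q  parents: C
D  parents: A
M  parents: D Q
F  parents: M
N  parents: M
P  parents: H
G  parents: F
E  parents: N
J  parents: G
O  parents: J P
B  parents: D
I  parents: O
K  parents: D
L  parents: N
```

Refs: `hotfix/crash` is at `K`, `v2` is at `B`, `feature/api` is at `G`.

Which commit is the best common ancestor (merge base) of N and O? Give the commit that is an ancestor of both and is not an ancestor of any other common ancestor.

M

Ancestors of N: {A, C, D, H, M, N, Q}.
Ancestors of O: {A, C, D, F, G, H, J, M, O, P, Q}.
Common ancestors: {A, C, D, H, M, Q}.
Among these, M is not an ancestor of any other common ancestor — it is the merge base.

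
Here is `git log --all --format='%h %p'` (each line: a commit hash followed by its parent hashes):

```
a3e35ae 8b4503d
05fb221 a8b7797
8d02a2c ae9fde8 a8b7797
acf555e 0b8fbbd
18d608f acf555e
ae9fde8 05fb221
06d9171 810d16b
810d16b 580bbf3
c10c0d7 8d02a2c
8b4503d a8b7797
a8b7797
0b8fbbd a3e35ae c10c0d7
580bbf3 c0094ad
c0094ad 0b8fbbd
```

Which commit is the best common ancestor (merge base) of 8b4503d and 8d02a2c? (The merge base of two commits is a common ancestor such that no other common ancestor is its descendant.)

a8b7797

Ancestors of 8b4503d: {8b4503d, a8b7797}.
Ancestors of 8d02a2c: {05fb221, 8d02a2c, a8b7797, ae9fde8}.
Common ancestors: {a8b7797}.
The only common ancestor is a8b7797, so it is the merge base.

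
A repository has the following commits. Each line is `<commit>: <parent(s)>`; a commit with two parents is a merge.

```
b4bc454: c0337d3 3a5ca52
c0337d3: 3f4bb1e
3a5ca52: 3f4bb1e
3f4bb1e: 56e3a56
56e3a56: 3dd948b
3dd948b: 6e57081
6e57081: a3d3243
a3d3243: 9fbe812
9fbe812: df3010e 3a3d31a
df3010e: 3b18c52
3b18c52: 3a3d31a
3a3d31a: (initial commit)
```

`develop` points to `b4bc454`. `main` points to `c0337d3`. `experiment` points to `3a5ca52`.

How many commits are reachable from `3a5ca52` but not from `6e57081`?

4

Reachable from 3a5ca52: {3a3d31a, 3a5ca52, 3b18c52, 3dd948b, 3f4bb1e, 56e3a56, 6e57081, 9fbe812, a3d3243, df3010e}.
Reachable from 6e57081: {3a3d31a, 3b18c52, 6e57081, 9fbe812, a3d3243, df3010e}.
In 3a5ca52's history but not 6e57081's: {3a5ca52, 3dd948b, 3f4bb1e, 56e3a56} — 4 commits.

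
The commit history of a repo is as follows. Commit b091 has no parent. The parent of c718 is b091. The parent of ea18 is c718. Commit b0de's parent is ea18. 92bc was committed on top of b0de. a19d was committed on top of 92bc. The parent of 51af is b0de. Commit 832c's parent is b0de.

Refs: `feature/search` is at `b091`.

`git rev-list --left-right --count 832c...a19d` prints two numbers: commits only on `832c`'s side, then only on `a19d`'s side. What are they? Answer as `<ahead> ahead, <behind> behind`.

1 ahead, 2 behind

Reachable from 832c: {832c, b091, b0de, c718, ea18}.
Reachable from a19d: {92bc, a19d, b091, b0de, c718, ea18}.
Only in 832c's history (ahead): {832c} — 1.
Only in a19d's history (behind): {92bc, a19d} — 2.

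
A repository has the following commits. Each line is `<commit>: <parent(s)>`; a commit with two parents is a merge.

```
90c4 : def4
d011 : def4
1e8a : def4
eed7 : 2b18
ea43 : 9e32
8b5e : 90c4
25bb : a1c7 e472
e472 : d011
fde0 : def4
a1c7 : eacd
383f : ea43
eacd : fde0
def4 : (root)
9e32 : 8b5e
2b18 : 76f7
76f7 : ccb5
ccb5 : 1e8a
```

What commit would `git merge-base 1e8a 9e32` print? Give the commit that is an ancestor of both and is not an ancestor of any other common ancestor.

def4

Ancestors of 1e8a: {1e8a, def4}.
Ancestors of 9e32: {8b5e, 90c4, 9e32, def4}.
Common ancestors: {def4}.
The only common ancestor is def4, so it is the merge base.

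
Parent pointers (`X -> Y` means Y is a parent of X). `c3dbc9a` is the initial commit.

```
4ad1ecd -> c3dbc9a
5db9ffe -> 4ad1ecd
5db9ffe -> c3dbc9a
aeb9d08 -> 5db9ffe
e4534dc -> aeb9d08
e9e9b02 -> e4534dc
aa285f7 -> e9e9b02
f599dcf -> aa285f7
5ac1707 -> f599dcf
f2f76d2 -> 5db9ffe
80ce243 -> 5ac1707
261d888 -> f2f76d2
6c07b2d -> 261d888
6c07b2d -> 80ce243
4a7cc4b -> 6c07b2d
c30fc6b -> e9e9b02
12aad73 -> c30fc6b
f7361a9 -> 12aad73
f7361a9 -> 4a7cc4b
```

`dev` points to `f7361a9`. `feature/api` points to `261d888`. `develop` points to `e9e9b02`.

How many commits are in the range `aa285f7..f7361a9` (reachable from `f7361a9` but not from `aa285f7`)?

Reachable from f7361a9: {12aad73, 261d888, 4a7cc4b, 4ad1ecd, 5ac1707, 5db9ffe, 6c07b2d, 80ce243, aa285f7, aeb9d08, c30fc6b, c3dbc9a, e4534dc, e9e9b02, f2f76d2, f599dcf, f7361a9}.
Reachable from aa285f7: {4ad1ecd, 5db9ffe, aa285f7, aeb9d08, c3dbc9a, e4534dc, e9e9b02}.
In f7361a9's history but not aa285f7's: {12aad73, 261d888, 4a7cc4b, 5ac1707, 6c07b2d, 80ce243, c30fc6b, f2f76d2, f599dcf, f7361a9} — 10 commits.

10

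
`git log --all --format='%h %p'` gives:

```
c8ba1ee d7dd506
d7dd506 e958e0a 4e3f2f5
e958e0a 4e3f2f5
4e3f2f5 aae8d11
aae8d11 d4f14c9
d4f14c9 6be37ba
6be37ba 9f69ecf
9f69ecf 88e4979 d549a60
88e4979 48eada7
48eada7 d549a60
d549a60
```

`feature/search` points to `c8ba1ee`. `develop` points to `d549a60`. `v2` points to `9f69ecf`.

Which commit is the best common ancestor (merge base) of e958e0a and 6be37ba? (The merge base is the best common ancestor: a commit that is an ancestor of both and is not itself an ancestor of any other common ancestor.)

Ancestors of e958e0a: {48eada7, 4e3f2f5, 6be37ba, 88e4979, 9f69ecf, aae8d11, d4f14c9, d549a60, e958e0a}.
Ancestors of 6be37ba: {48eada7, 6be37ba, 88e4979, 9f69ecf, d549a60}.
Common ancestors: {48eada7, 6be37ba, 88e4979, 9f69ecf, d549a60}.
Among these, 6be37ba is not an ancestor of any other common ancestor — it is the merge base.

6be37ba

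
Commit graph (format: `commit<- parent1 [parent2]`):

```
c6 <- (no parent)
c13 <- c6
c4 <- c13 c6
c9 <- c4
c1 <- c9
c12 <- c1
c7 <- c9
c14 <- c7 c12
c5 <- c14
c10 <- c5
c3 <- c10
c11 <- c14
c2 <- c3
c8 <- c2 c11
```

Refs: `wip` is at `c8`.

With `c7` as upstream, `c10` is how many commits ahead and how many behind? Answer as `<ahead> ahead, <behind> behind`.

5 ahead, 0 behind

Reachable from c10: {c1, c10, c12, c13, c14, c4, c5, c6, c7, c9}.
Reachable from c7: {c13, c4, c6, c7, c9}.
Only in c10's history (ahead): {c1, c10, c12, c14, c5} — 5.
Only in c7's history (behind): {} — 0.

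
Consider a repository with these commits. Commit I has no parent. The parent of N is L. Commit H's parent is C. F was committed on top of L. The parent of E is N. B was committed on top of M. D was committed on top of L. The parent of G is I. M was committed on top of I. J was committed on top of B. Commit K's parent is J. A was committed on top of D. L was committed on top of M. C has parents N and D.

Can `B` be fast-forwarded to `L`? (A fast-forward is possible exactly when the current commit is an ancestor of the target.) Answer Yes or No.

No

A fast-forward from B to L is possible iff B is an ancestor of L.
Ancestors of L: {I, L, M}.
B is not among them, so fast-forward is not possible.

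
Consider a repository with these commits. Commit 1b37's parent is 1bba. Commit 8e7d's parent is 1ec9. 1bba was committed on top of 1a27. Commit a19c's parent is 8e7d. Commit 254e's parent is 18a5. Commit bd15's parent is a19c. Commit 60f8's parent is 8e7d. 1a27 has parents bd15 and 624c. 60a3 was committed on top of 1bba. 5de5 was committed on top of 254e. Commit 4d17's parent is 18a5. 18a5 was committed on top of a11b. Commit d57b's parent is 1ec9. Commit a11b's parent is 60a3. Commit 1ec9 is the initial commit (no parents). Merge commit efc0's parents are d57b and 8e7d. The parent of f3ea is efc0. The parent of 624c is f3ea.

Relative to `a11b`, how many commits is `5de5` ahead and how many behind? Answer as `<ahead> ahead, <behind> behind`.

Reachable from 5de5: {18a5, 1a27, 1bba, 1ec9, 254e, 5de5, 60a3, 624c, 8e7d, a11b, a19c, bd15, d57b, efc0, f3ea}.
Reachable from a11b: {1a27, 1bba, 1ec9, 60a3, 624c, 8e7d, a11b, a19c, bd15, d57b, efc0, f3ea}.
Only in 5de5's history (ahead): {18a5, 254e, 5de5} — 3.
Only in a11b's history (behind): {} — 0.

3 ahead, 0 behind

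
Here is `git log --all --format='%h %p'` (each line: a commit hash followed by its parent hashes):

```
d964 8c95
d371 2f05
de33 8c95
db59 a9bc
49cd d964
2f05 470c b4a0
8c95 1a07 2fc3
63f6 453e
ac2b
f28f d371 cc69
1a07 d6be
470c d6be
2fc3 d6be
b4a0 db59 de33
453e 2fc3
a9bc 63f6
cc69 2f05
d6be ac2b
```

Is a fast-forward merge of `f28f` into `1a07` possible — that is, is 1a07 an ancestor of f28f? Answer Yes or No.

Yes

A fast-forward from 1a07 to f28f is possible iff 1a07 is an ancestor of f28f.
Ancestors of f28f: {1a07, 2f05, 2fc3, 453e, 470c, 63f6, 8c95, a9bc, ac2b, b4a0, cc69, d371, d6be, db59, de33, f28f}.
1a07 is among them, so fast-forward is possible.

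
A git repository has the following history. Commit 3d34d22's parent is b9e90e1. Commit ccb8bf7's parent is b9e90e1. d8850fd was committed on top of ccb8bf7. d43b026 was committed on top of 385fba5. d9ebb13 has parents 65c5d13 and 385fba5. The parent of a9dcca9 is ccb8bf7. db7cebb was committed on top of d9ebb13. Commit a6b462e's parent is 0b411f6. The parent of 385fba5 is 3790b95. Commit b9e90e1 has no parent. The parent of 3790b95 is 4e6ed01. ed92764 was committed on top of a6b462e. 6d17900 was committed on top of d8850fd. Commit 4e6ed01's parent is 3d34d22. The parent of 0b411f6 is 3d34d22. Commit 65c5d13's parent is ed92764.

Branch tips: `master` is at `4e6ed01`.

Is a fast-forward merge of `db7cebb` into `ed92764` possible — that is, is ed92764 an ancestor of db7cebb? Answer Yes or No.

Yes

A fast-forward from ed92764 to db7cebb is possible iff ed92764 is an ancestor of db7cebb.
Ancestors of db7cebb: {0b411f6, 3790b95, 385fba5, 3d34d22, 4e6ed01, 65c5d13, a6b462e, b9e90e1, d9ebb13, db7cebb, ed92764}.
ed92764 is among them, so fast-forward is possible.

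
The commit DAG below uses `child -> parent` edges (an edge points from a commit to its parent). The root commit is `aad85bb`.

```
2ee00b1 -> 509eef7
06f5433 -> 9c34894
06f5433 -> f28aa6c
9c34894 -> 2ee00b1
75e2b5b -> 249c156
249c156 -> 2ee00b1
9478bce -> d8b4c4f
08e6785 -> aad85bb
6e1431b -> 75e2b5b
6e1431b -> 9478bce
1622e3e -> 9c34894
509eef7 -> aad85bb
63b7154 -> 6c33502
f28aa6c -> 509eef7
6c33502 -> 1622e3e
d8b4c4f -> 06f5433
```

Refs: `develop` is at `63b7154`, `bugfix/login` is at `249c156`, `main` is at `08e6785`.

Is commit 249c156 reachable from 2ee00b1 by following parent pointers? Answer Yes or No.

Ancestors of 2ee00b1: {2ee00b1, 509eef7, aad85bb}.
249c156 is not in that set, so it is not an ancestor of 2ee00b1.

No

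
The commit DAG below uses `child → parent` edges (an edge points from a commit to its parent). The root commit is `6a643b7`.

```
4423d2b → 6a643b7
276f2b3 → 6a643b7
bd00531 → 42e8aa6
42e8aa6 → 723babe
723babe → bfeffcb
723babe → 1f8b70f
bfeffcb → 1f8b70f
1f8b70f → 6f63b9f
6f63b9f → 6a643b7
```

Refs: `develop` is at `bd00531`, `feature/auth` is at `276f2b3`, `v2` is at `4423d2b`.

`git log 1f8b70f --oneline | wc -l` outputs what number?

Walking parent pointers from 1f8b70f: reachable set = {1f8b70f, 6a643b7, 6f63b9f}.
That is 3 commits.

3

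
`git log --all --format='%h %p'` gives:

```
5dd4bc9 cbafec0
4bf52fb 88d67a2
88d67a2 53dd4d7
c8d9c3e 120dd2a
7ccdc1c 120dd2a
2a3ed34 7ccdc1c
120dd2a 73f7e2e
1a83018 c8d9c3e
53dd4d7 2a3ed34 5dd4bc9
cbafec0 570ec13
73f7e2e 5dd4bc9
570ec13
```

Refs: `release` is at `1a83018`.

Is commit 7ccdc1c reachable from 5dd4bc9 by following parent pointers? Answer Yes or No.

Ancestors of 5dd4bc9: {570ec13, 5dd4bc9, cbafec0}.
7ccdc1c is not in that set, so it is not an ancestor of 5dd4bc9.

No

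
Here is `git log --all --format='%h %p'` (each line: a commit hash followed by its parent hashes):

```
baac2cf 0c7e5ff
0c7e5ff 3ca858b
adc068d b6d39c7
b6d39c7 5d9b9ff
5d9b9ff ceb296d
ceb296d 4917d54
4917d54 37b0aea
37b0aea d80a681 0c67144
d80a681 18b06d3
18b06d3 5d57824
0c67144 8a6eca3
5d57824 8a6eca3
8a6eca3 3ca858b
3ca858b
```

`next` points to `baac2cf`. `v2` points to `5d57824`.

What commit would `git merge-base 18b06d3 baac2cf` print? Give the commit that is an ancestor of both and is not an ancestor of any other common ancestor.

Ancestors of 18b06d3: {18b06d3, 3ca858b, 5d57824, 8a6eca3}.
Ancestors of baac2cf: {0c7e5ff, 3ca858b, baac2cf}.
Common ancestors: {3ca858b}.
The only common ancestor is 3ca858b, so it is the merge base.

3ca858b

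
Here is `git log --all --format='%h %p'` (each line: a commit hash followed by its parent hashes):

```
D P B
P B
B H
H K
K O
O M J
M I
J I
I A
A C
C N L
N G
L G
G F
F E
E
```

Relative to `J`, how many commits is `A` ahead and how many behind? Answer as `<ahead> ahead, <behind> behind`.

0 ahead, 2 behind

Reachable from A: {A, C, E, F, G, L, N}.
Reachable from J: {A, C, E, F, G, I, J, L, N}.
Only in A's history (ahead): {} — 0.
Only in J's history (behind): {I, J} — 2.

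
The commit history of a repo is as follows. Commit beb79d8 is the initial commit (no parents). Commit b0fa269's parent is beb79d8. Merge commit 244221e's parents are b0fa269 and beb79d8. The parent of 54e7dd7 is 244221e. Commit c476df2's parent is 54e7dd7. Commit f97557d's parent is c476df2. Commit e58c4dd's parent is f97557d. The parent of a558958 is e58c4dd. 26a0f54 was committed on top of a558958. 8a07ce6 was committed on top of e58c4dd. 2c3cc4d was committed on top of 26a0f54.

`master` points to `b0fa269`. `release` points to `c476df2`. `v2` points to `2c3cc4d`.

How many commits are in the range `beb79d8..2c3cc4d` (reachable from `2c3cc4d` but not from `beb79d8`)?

Reachable from 2c3cc4d: {244221e, 26a0f54, 2c3cc4d, 54e7dd7, a558958, b0fa269, beb79d8, c476df2, e58c4dd, f97557d}.
Reachable from beb79d8: {beb79d8}.
In 2c3cc4d's history but not beb79d8's: {244221e, 26a0f54, 2c3cc4d, 54e7dd7, a558958, b0fa269, c476df2, e58c4dd, f97557d} — 9 commits.

9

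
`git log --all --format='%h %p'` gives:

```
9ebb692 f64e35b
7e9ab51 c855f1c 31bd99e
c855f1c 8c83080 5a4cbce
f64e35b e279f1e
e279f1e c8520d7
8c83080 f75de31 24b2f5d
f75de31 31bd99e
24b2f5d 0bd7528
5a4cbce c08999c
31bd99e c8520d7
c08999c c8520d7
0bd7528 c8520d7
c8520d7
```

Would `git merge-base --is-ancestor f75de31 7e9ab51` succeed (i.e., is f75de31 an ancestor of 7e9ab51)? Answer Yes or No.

Yes

Ancestors of 7e9ab51 (commits reachable by following parents): {0bd7528, 24b2f5d, 31bd99e, 5a4cbce, 7e9ab51, 8c83080, c08999c, c8520d7, c855f1c, f75de31}.
f75de31 is in that set, so it is an ancestor of 7e9ab51.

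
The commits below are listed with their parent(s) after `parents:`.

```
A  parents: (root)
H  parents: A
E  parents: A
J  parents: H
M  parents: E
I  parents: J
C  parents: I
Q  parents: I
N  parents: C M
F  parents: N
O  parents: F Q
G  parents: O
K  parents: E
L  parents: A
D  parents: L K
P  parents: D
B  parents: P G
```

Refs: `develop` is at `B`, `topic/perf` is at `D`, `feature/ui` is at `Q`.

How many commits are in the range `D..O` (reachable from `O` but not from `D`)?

Reachable from O: {A, C, E, F, H, I, J, M, N, O, Q}.
Reachable from D: {A, D, E, K, L}.
In O's history but not D's: {C, F, H, I, J, M, N, O, Q} — 9 commits.

9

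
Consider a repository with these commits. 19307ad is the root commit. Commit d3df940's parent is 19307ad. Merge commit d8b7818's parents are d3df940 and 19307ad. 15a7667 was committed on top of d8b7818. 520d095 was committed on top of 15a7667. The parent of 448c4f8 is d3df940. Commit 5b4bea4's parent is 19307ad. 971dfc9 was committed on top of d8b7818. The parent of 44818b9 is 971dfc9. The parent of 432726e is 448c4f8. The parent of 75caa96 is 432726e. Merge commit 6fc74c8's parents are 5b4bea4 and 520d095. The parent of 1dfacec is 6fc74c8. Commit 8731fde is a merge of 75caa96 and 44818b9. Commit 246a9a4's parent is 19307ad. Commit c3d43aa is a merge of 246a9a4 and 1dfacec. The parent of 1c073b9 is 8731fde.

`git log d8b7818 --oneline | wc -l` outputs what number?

3

Walking parent pointers from d8b7818: reachable set = {19307ad, d3df940, d8b7818}.
That is 3 commits.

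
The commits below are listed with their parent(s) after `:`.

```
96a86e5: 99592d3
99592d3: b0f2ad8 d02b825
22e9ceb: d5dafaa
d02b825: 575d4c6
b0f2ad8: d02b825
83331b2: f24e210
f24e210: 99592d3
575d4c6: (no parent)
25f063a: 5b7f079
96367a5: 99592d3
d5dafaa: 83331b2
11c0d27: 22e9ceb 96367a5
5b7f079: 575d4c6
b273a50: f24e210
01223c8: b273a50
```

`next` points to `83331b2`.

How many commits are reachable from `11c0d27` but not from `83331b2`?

Reachable from 11c0d27: {11c0d27, 22e9ceb, 575d4c6, 83331b2, 96367a5, 99592d3, b0f2ad8, d02b825, d5dafaa, f24e210}.
Reachable from 83331b2: {575d4c6, 83331b2, 99592d3, b0f2ad8, d02b825, f24e210}.
In 11c0d27's history but not 83331b2's: {11c0d27, 22e9ceb, 96367a5, d5dafaa} — 4 commits.

4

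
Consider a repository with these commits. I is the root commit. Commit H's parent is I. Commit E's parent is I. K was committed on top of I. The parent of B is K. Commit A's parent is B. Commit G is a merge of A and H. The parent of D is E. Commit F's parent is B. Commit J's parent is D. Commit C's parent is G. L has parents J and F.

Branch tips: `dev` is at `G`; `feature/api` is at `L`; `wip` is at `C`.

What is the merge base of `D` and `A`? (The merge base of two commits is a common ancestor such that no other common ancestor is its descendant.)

Ancestors of D: {D, E, I}.
Ancestors of A: {A, B, I, K}.
Common ancestors: {I}.
The only common ancestor is I, so it is the merge base.

I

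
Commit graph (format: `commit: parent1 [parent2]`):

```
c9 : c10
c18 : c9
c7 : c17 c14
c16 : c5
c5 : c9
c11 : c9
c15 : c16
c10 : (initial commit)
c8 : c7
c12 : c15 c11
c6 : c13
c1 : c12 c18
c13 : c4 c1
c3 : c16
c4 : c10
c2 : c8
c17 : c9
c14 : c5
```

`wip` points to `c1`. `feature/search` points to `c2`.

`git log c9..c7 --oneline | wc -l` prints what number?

4

Reachable from c7: {c10, c14, c17, c5, c7, c9}.
Reachable from c9: {c10, c9}.
In c7's history but not c9's: {c14, c17, c5, c7} — 4 commits.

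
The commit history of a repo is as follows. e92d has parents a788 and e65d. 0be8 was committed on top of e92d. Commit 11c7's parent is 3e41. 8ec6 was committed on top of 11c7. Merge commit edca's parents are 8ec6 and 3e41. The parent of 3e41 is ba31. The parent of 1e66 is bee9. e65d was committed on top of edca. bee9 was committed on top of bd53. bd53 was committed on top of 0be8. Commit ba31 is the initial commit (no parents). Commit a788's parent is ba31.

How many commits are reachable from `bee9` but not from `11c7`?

Reachable from bee9: {0be8, 11c7, 3e41, 8ec6, a788, ba31, bd53, bee9, e65d, e92d, edca}.
Reachable from 11c7: {11c7, 3e41, ba31}.
In bee9's history but not 11c7's: {0be8, 8ec6, a788, bd53, bee9, e65d, e92d, edca} — 8 commits.

8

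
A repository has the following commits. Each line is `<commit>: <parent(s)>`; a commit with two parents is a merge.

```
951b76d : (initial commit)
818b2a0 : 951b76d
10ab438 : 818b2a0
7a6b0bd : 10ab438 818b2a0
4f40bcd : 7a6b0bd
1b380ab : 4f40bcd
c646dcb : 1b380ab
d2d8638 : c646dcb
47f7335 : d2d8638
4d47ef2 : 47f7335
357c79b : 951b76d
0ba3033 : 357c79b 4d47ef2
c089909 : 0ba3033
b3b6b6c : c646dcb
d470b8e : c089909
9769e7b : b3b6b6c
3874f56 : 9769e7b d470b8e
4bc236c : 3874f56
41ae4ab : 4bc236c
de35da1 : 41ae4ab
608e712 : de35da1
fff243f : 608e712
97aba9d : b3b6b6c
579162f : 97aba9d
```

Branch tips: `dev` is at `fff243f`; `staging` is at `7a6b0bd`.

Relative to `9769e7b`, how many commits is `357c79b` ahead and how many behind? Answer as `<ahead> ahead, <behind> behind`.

Reachable from 357c79b: {357c79b, 951b76d}.
Reachable from 9769e7b: {10ab438, 1b380ab, 4f40bcd, 7a6b0bd, 818b2a0, 951b76d, 9769e7b, b3b6b6c, c646dcb}.
Only in 357c79b's history (ahead): {357c79b} — 1.
Only in 9769e7b's history (behind): {10ab438, 1b380ab, 4f40bcd, 7a6b0bd, 818b2a0, 9769e7b, b3b6b6c, c646dcb} — 8.

1 ahead, 8 behind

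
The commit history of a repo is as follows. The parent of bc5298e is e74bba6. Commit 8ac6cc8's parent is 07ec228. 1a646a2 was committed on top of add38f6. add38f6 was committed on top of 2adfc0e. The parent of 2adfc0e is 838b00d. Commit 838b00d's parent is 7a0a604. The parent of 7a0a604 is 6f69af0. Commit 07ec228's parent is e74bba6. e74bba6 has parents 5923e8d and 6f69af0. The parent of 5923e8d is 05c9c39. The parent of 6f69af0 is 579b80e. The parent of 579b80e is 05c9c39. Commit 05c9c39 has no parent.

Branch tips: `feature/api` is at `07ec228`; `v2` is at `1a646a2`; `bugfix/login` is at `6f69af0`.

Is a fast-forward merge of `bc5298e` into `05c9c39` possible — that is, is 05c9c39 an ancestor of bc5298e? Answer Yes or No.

Yes

A fast-forward from 05c9c39 to bc5298e is possible iff 05c9c39 is an ancestor of bc5298e.
Ancestors of bc5298e: {05c9c39, 579b80e, 5923e8d, 6f69af0, bc5298e, e74bba6}.
05c9c39 is among them, so fast-forward is possible.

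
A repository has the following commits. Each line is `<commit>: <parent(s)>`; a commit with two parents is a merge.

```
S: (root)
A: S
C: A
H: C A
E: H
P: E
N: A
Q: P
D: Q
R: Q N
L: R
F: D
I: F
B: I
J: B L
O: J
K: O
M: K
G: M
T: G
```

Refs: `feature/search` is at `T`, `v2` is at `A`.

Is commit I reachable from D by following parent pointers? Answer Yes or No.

Ancestors of D: {A, C, D, E, H, P, Q, S}.
I is not in that set, so it is not an ancestor of D.

No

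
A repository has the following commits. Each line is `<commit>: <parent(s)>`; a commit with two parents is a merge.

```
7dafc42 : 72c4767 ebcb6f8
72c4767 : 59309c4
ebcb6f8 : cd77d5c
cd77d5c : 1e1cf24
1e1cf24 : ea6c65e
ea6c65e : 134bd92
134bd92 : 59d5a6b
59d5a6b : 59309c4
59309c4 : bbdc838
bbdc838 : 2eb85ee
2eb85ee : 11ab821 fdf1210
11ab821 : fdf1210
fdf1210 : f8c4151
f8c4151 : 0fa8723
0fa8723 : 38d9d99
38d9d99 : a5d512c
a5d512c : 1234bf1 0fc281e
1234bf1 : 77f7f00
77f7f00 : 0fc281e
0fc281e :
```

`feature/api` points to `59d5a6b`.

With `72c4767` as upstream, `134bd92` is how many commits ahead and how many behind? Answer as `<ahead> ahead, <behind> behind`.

Reachable from 134bd92: {0fa8723, 0fc281e, 11ab821, 1234bf1, 134bd92, 2eb85ee, 38d9d99, 59309c4, 59d5a6b, 77f7f00, a5d512c, bbdc838, f8c4151, fdf1210}.
Reachable from 72c4767: {0fa8723, 0fc281e, 11ab821, 1234bf1, 2eb85ee, 38d9d99, 59309c4, 72c4767, 77f7f00, a5d512c, bbdc838, f8c4151, fdf1210}.
Only in 134bd92's history (ahead): {134bd92, 59d5a6b} — 2.
Only in 72c4767's history (behind): {72c4767} — 1.

2 ahead, 1 behind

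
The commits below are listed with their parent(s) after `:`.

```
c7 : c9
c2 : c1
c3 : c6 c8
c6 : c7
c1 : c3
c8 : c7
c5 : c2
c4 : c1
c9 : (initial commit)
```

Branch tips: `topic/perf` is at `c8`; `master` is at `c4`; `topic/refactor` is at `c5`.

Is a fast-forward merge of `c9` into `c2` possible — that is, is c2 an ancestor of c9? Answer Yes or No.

A fast-forward from c2 to c9 is possible iff c2 is an ancestor of c9.
Ancestors of c9: {c9}.
c2 is not among them, so fast-forward is not possible.

No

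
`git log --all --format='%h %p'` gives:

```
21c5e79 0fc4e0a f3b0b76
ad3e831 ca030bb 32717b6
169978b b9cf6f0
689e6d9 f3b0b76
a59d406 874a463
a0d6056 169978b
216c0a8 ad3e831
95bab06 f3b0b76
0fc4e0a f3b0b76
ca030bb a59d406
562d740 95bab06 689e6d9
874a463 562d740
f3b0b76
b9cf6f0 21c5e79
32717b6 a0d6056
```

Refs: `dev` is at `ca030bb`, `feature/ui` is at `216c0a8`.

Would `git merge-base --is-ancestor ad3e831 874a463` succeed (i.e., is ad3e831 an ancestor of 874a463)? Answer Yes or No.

Ancestors of 874a463: {562d740, 689e6d9, 874a463, 95bab06, f3b0b76}.
ad3e831 is not in that set, so it is not an ancestor of 874a463.

No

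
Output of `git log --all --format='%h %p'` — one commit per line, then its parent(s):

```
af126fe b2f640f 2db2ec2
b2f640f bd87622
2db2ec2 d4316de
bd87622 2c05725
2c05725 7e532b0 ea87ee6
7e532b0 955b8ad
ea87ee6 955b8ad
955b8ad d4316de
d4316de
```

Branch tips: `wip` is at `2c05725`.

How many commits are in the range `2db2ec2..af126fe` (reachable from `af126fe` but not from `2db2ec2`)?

Reachable from af126fe: {2c05725, 2db2ec2, 7e532b0, 955b8ad, af126fe, b2f640f, bd87622, d4316de, ea87ee6}.
Reachable from 2db2ec2: {2db2ec2, d4316de}.
In af126fe's history but not 2db2ec2's: {2c05725, 7e532b0, 955b8ad, af126fe, b2f640f, bd87622, ea87ee6} — 7 commits.

7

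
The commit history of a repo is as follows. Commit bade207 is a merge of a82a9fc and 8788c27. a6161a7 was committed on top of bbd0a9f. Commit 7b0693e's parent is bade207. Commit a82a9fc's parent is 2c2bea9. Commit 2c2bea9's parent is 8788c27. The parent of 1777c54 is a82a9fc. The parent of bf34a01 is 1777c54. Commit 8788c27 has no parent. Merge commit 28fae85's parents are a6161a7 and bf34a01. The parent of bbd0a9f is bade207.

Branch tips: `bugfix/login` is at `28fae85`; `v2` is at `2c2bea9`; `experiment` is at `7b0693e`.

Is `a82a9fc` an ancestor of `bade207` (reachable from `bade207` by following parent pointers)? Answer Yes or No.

Ancestors of bade207 (commits reachable by following parents): {2c2bea9, 8788c27, a82a9fc, bade207}.
a82a9fc is in that set, so it is an ancestor of bade207.

Yes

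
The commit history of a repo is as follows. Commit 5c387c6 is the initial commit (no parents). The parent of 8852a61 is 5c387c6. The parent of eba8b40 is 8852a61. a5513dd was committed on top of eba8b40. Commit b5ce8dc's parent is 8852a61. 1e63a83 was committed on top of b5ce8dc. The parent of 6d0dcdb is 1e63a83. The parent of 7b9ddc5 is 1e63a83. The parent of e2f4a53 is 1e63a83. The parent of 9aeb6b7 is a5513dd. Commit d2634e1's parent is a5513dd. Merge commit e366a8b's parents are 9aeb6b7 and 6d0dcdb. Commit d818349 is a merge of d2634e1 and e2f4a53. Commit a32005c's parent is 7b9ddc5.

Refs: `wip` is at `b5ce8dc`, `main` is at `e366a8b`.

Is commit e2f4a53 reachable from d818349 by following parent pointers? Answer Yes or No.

Ancestors of d818349 (commits reachable by following parents): {1e63a83, 5c387c6, 8852a61, a5513dd, b5ce8dc, d2634e1, d818349, e2f4a53, eba8b40}.
e2f4a53 is in that set, so it is an ancestor of d818349.

Yes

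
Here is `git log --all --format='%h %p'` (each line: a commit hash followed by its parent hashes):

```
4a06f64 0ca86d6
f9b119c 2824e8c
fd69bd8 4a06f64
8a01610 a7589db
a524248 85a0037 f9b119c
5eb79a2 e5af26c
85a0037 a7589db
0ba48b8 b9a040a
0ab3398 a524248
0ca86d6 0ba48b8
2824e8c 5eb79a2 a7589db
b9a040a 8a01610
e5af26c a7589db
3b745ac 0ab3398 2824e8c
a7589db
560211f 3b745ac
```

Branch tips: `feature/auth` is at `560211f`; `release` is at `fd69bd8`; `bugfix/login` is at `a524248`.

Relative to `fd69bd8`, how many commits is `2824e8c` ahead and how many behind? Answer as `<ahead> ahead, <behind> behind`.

Reachable from 2824e8c: {2824e8c, 5eb79a2, a7589db, e5af26c}.
Reachable from fd69bd8: {0ba48b8, 0ca86d6, 4a06f64, 8a01610, a7589db, b9a040a, fd69bd8}.
Only in 2824e8c's history (ahead): {2824e8c, 5eb79a2, e5af26c} — 3.
Only in fd69bd8's history (behind): {0ba48b8, 0ca86d6, 4a06f64, 8a01610, b9a040a, fd69bd8} — 6.

3 ahead, 6 behind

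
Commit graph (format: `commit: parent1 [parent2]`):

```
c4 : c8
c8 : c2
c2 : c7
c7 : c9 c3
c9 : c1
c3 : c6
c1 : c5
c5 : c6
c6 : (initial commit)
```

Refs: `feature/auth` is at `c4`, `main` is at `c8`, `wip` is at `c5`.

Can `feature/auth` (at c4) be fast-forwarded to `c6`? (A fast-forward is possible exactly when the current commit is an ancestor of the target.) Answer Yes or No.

No

A fast-forward from c4 to c6 is possible iff c4 is an ancestor of c6.
Ancestors of c6: {c6}.
c4 is not among them, so fast-forward is not possible.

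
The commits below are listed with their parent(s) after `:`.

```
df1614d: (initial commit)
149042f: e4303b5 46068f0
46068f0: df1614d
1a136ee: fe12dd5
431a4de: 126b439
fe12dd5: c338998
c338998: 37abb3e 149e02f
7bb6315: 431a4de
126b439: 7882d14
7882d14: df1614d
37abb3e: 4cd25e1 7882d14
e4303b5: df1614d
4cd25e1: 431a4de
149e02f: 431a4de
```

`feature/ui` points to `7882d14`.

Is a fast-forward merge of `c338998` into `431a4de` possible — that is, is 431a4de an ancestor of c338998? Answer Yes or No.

A fast-forward from 431a4de to c338998 is possible iff 431a4de is an ancestor of c338998.
Ancestors of c338998: {126b439, 149e02f, 37abb3e, 431a4de, 4cd25e1, 7882d14, c338998, df1614d}.
431a4de is among them, so fast-forward is possible.

Yes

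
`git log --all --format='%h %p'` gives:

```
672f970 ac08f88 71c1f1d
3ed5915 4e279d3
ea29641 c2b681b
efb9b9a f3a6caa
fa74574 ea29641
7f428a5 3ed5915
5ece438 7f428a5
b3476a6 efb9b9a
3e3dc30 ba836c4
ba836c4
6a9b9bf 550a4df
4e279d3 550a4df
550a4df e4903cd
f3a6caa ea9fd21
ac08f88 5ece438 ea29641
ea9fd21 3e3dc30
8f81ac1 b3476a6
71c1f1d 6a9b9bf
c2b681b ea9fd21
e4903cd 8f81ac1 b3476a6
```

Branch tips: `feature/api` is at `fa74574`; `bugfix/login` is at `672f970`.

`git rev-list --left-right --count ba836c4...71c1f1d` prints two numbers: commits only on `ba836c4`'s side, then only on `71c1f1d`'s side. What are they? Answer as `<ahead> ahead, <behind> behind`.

0 ahead, 10 behind

Reachable from ba836c4: {ba836c4}.
Reachable from 71c1f1d: {3e3dc30, 550a4df, 6a9b9bf, 71c1f1d, 8f81ac1, b3476a6, ba836c4, e4903cd, ea9fd21, efb9b9a, f3a6caa}.
Only in ba836c4's history (ahead): {} — 0.
Only in 71c1f1d's history (behind): {3e3dc30, 550a4df, 6a9b9bf, 71c1f1d, 8f81ac1, b3476a6, e4903cd, ea9fd21, efb9b9a, f3a6caa} — 10.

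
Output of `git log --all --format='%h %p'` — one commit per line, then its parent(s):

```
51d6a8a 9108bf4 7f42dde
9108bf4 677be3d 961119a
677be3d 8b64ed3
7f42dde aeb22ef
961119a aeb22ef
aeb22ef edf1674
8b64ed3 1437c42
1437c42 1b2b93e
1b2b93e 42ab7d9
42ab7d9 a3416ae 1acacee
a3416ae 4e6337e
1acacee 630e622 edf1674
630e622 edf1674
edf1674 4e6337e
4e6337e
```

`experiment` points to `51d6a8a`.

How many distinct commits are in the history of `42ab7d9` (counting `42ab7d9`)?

6

Walking parent pointers from 42ab7d9: reachable set = {1acacee, 42ab7d9, 4e6337e, 630e622, a3416ae, edf1674}.
That is 6 commits.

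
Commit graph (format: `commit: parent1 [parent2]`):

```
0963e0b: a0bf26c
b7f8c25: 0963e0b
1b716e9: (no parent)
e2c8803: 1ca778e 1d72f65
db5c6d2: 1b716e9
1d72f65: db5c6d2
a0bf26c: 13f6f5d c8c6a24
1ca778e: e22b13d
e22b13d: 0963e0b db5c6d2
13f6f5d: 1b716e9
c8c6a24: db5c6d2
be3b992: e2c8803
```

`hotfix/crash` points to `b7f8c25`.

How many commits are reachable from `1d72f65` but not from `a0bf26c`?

Reachable from 1d72f65: {1b716e9, 1d72f65, db5c6d2}.
Reachable from a0bf26c: {13f6f5d, 1b716e9, a0bf26c, c8c6a24, db5c6d2}.
In 1d72f65's history but not a0bf26c's: {1d72f65} — 1 commit.

1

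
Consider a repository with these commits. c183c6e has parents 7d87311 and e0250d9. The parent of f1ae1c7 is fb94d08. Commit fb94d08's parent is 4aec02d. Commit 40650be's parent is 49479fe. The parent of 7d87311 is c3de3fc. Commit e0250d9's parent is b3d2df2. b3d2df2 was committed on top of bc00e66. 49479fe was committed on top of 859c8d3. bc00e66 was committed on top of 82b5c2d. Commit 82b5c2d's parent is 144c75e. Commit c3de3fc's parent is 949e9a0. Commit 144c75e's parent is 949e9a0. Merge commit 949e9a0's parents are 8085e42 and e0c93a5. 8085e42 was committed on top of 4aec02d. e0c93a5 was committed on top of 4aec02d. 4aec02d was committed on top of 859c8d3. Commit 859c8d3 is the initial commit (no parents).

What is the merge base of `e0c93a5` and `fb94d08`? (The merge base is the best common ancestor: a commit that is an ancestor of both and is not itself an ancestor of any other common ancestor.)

Ancestors of e0c93a5: {4aec02d, 859c8d3, e0c93a5}.
Ancestors of fb94d08: {4aec02d, 859c8d3, fb94d08}.
Common ancestors: {4aec02d, 859c8d3}.
Among these, 4aec02d is not an ancestor of any other common ancestor — it is the merge base.

4aec02d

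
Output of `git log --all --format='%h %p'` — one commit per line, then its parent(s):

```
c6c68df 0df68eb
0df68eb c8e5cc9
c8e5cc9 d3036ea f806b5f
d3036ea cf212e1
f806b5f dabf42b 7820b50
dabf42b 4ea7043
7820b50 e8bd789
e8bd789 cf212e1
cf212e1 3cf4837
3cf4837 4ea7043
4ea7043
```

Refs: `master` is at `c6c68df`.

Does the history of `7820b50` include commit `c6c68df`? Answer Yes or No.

No

Ancestors of 7820b50: {3cf4837, 4ea7043, 7820b50, cf212e1, e8bd789}.
c6c68df is not in that set, so it is not an ancestor of 7820b50.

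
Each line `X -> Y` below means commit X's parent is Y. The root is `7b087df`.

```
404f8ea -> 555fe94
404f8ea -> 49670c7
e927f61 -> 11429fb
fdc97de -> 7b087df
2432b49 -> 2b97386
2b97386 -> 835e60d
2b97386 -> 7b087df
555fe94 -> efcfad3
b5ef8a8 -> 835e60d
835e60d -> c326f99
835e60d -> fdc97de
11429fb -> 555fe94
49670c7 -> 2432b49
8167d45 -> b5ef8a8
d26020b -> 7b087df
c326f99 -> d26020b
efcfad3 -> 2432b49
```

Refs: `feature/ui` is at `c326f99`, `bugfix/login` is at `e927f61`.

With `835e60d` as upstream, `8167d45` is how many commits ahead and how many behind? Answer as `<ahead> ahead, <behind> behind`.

2 ahead, 0 behind

Reachable from 8167d45: {7b087df, 8167d45, 835e60d, b5ef8a8, c326f99, d26020b, fdc97de}.
Reachable from 835e60d: {7b087df, 835e60d, c326f99, d26020b, fdc97de}.
Only in 8167d45's history (ahead): {8167d45, b5ef8a8} — 2.
Only in 835e60d's history (behind): {} — 0.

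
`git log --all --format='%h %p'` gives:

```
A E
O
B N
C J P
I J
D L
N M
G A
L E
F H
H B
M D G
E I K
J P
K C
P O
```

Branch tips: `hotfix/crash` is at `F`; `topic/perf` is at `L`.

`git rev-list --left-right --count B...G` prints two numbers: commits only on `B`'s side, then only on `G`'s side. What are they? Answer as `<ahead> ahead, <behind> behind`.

Reachable from B: {A, B, C, D, E, G, I, J, K, L, M, N, O, P}.
Reachable from G: {A, C, E, G, I, J, K, O, P}.
Only in B's history (ahead): {B, D, L, M, N} — 5.
Only in G's history (behind): {} — 0.

5 ahead, 0 behind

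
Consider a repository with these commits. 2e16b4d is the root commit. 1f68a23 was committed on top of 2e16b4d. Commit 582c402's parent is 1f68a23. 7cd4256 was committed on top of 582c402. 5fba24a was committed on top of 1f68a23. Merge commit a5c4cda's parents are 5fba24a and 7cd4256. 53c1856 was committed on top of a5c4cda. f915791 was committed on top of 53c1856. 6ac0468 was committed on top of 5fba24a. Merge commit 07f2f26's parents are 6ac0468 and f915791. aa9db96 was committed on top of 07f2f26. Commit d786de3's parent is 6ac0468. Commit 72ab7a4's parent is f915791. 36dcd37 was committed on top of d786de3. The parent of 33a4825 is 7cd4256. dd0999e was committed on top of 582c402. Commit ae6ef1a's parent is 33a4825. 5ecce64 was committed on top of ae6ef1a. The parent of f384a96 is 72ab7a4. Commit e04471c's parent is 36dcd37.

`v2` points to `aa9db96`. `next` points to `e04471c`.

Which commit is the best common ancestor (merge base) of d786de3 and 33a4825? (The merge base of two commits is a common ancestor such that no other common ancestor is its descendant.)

Ancestors of d786de3: {1f68a23, 2e16b4d, 5fba24a, 6ac0468, d786de3}.
Ancestors of 33a4825: {1f68a23, 2e16b4d, 33a4825, 582c402, 7cd4256}.
Common ancestors: {1f68a23, 2e16b4d}.
Among these, 1f68a23 is not an ancestor of any other common ancestor — it is the merge base.

1f68a23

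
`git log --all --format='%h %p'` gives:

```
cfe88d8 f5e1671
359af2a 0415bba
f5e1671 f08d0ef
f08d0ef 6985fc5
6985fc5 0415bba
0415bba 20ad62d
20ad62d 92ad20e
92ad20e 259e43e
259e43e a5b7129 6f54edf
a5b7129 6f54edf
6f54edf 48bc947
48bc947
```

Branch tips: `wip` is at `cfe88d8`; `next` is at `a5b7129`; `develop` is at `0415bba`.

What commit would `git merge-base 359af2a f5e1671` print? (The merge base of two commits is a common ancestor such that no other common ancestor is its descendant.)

0415bba

Ancestors of 359af2a: {0415bba, 20ad62d, 259e43e, 359af2a, 48bc947, 6f54edf, 92ad20e, a5b7129}.
Ancestors of f5e1671: {0415bba, 20ad62d, 259e43e, 48bc947, 6985fc5, 6f54edf, 92ad20e, a5b7129, f08d0ef, f5e1671}.
Common ancestors: {0415bba, 20ad62d, 259e43e, 48bc947, 6f54edf, 92ad20e, a5b7129}.
Among these, 0415bba is not an ancestor of any other common ancestor — it is the merge base.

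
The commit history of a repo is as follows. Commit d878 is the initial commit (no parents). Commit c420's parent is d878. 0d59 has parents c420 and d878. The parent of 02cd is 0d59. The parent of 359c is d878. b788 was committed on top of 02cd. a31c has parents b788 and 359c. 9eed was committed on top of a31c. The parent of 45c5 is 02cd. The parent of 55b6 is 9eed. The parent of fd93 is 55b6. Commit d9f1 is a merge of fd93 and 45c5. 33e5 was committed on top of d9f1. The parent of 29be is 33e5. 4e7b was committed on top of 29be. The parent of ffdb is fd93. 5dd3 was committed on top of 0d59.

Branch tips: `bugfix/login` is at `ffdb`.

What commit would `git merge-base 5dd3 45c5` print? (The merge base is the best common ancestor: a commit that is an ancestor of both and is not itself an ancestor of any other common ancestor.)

0d59

Ancestors of 5dd3: {0d59, 5dd3, c420, d878}.
Ancestors of 45c5: {02cd, 0d59, 45c5, c420, d878}.
Common ancestors: {0d59, c420, d878}.
Among these, 0d59 is not an ancestor of any other common ancestor — it is the merge base.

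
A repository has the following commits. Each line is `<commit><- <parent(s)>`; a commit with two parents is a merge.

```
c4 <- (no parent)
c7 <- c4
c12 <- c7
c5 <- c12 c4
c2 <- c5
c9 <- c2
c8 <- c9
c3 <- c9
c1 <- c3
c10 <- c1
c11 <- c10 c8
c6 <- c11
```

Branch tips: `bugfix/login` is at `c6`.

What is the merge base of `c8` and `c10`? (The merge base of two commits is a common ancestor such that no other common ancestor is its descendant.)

Ancestors of c8: {c12, c2, c4, c5, c7, c8, c9}.
Ancestors of c10: {c1, c10, c12, c2, c3, c4, c5, c7, c9}.
Common ancestors: {c12, c2, c4, c5, c7, c9}.
Among these, c9 is not an ancestor of any other common ancestor — it is the merge base.

c9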